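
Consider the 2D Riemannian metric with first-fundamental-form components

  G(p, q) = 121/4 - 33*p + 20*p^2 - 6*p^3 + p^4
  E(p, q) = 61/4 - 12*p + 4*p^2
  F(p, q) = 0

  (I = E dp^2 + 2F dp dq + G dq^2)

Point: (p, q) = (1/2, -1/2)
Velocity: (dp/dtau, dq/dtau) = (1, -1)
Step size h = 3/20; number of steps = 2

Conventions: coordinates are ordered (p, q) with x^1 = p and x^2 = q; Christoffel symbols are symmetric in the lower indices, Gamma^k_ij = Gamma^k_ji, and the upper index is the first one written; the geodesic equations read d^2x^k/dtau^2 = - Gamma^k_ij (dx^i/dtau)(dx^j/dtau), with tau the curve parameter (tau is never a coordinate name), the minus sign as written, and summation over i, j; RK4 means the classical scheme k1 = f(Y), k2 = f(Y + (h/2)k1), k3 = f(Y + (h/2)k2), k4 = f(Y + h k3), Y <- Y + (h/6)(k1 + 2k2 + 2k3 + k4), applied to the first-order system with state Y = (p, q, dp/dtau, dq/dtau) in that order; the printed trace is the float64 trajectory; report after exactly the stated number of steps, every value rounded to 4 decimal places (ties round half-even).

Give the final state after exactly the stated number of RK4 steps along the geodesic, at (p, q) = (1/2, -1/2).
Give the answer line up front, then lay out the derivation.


Answer: p = 0.7740, q = -0.8411, dp/dtau = 0.8070, dq/dtau = -1.2661

f(Y) = (dp/dtau, dq/dtau, -Gamma^p_ij Y'^i Y'^j, -Gamma^q_ij Y'^i Y'^j) with the Gammas evaluated at the stage position; h = 0.150000; intermediate values shown to 6 dp
step 0: p = 0.5000, q = -0.5000, dp/dtau = 1.0000, dq/dtau = -1.0000
step 1:
  k1: at (p, q) = (0.500000, -0.500000), (dp/dtau, dq/dtau) = (1.000000, -1.000000); Gamma_ppp = -0.390244, Gamma_ppq = 0.000000, Gamma_pqq = 0.829268, Gamma_qpp = 0.000000, Gamma_qpq = -0.470588, Gamma_qqq = 0.000000; k1 = (1.000000, -1.000000, -0.439024, -0.941176)
  k2: at (p, q) = (0.575000, -0.575000), (dp/dtau, dq/dtau) = (0.967073, -1.070588); Gamma_ppp = -0.382528, Gamma_ppq = 0.000000, Gamma_pqq = 0.785258, Gamma_qpp = 0.000000, Gamma_qpq = -0.450601, Gamma_qqq = 0.000000; k2 = (0.967073, -1.070588, -0.542279, -0.933049)
  k3: at (p, q) = (0.572530, -0.580294), (dp/dtau, dq/dtau) = (0.959329, -1.069979); Gamma_ppp = -0.382825, Gamma_ppq = 0.000000, Gamma_pqq = 0.786743, Gamma_qpp = 0.000000, Gamma_qpq = -0.451301, Gamma_qqq = 0.000000; k3 = (0.959329, -1.069979, -0.548388, -0.926487)
  k4: at (p, q) = (0.643899, -0.660497), (dp/dtau, dq/dtau) = (0.917742, -1.138973); Gamma_ppp = -0.372962, Gamma_ppq = 0.000000, Gamma_pqq = 0.742737, Gamma_qpp = 0.000000, Gamma_qpq = -0.429887, Gamma_qqq = 0.000000; k4 = (0.917742, -1.138973, -0.649396, -0.898708)
  Y <- Y + (h/6)(k1 + 2k2 + 2k3 + k4): p = 0.6443, q = -0.6605, dp/dtau = 0.9183, dq/dtau = -1.1390
step 2:
  k1: at (p, q) = (0.644264, -0.660503), (dp/dtau, dq/dtau) = (0.918256, -1.138974); Gamma_ppp = -0.372905, Gamma_ppq = 0.000000, Gamma_pqq = 0.742507, Gamma_qpp = 0.000000, Gamma_qpq = -0.429772, Gamma_qqq = 0.000000; k1 = (0.918256, -1.138974, -0.648794, -0.898970)
  k2: at (p, q) = (0.713133, -0.745926), (dp/dtau, dq/dtau) = (0.869597, -1.206397); Gamma_ppp = -0.360674, Gamma_ppq = 0.000000, Gamma_pqq = 0.697752, Gamma_qpp = 0.000000, Gamma_qpq = -0.406738, Gamma_qqq = 0.000000; k2 = (0.869597, -1.206397, -0.742762, -0.853400)
  k3: at (p, q) = (0.709483, -0.750982), (dp/dtau, dq/dtau) = (0.862549, -1.202979); Gamma_ppp = -0.361393, Gamma_ppq = 0.000000, Gamma_pqq = 0.700183, Gamma_qpp = 0.000000, Gamma_qpq = -0.408017, Gamma_qqq = 0.000000; k3 = (0.862549, -1.202979, -0.744403, -0.846741)
  k4: at (p, q) = (0.773646, -0.840950), (dp/dtau, dq/dtau) = (0.806596, -1.265985); Gamma_ppp = -0.347523, Gamma_ppq = 0.000000, Gamma_pqq = 0.656399, Gamma_qpp = 0.000000, Gamma_qpq = -0.384559, Gamma_qqq = 0.000000; k4 = (0.806596, -1.265985, -0.825926, -0.785377)
  Y <- Y + (h/6)(k1 + 2k2 + 2k3 + k4): p = 0.7740, q = -0.8411, dp/dtau = 0.8070, dq/dtau = -1.2661


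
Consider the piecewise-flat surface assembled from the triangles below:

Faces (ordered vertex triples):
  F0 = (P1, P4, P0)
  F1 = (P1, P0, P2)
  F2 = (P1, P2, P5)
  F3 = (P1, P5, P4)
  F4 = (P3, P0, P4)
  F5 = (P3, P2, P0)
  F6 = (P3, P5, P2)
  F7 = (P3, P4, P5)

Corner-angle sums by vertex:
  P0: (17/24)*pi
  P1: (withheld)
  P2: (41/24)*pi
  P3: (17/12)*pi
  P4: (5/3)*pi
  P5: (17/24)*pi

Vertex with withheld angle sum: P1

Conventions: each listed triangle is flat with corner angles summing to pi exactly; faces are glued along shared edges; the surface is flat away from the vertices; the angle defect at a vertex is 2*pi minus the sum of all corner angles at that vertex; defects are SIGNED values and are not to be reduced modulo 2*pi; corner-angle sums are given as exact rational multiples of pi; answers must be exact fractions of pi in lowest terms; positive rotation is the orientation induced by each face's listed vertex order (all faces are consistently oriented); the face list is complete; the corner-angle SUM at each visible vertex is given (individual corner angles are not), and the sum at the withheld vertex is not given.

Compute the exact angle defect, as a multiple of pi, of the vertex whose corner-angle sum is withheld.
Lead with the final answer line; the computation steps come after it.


Answer: defect(P1) = (5/24)*pi

V = 6, E = 12, F = 8; chi = V - E + F = 2
Gauss-Bonnet: total defect = 2*pi*chi = 4*pi; visible defects sum to (91/24)*pi


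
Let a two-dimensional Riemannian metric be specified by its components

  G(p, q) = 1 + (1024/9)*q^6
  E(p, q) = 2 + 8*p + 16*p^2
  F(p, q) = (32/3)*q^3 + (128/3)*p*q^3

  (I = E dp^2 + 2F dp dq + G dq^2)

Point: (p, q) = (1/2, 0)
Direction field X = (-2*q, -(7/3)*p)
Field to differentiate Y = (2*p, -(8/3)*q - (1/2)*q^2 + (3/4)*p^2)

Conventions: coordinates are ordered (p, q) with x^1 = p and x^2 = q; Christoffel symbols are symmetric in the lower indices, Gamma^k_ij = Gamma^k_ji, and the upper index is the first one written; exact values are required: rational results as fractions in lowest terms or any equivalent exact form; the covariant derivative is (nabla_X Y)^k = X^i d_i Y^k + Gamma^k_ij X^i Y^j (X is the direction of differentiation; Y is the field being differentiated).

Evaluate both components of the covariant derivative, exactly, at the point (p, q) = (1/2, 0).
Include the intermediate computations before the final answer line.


E = 10, F = 0, G = 1 at the point
E_p = 24, E_q = 0, F_p = 0, F_q = 0, G_p = 0, G_q = 0
EG - F^2 = 10;  g^inv = (1/10) * [[1, 0], [0, 10]]
first-kind symbols [ij,l] = (1/2)(d_i g_jl + d_j g_il - d_l g_ij): [pp,p] = E_p/2 = 12, [pp,q] = F_p - E_q/2 = 0, [pq,p] = E_q/2 = 0, [pq,q] = G_p/2 = 0, [qq,p] = F_q - G_p/2 = 0, [qq,q] = G_q/2 = 0
Gamma^p_ij = (G*[ij,p] - F*[ij,q])/(EG - F^2), Gamma^q_ij = (E*[ij,q] - F*[ij,p])/(EG - F^2)
Gamma_ppp = 6/5, Gamma_ppq = 0, Gamma_pqq = 0, Gamma_qpp = 0, Gamma_qpq = 0, Gamma_qqq = 0
X = (0, -7/6), Y = (1, 3/16) at the point

Answer: (nabla_X Y)^p = 0, (nabla_X Y)^q = 28/9


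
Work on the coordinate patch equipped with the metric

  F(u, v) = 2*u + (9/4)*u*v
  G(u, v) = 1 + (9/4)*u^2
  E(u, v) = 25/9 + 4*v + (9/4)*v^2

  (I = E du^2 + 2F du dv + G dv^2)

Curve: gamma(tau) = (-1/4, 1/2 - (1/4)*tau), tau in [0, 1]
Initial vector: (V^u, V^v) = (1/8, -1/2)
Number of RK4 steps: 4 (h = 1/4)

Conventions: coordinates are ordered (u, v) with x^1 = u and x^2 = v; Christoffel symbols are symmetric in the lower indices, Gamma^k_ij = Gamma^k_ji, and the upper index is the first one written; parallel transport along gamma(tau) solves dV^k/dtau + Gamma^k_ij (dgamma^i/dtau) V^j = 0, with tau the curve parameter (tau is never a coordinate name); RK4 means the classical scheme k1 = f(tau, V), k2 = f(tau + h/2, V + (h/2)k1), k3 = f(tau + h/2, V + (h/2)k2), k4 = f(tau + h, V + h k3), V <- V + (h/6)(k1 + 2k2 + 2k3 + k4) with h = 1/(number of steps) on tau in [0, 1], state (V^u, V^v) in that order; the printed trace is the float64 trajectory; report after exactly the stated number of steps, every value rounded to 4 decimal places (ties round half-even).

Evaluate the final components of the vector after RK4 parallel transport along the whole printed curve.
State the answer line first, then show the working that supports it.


Answer: V^u = 0.1453, V^v = -0.5040

gamma'(tau) = (0, -1/4); f(tau, V)^k = -Gamma^k_ij(gamma(tau)) gamma'^i(tau) V^j; h = 1/4; intermediate values shown to 6 dp
curve data and Christoffel symbols at the stage parameters:
  tau = 0.000000: gamma = (-0.250000, 0.500000), gamma' = (0.000000, -0.250000); Gamma_uuu = 0.000000, Gamma_uuv = 0.570162, Gamma_uvv = 0.000000, Gamma_vuu = 0.000000, Gamma_vuv = -0.102629, Gamma_vvv = 0.000000
  tau = 0.125000: gamma = (-0.250000, 0.468750), gamma' = (0.000000, -0.250000); Gamma_uuu = 0.000000, Gamma_uuv = 0.577687, Gamma_uvv = 0.000000, Gamma_vuu = 0.000000, Gamma_vuv = -0.106377, Gamma_vvv = 0.000000
  tau = 0.250000: gamma = (-0.250000, 0.437500), gamma' = (0.000000, -0.250000); Gamma_uuu = 0.000000, Gamma_uuv = 0.585279, Gamma_uvv = 0.000000, Gamma_vuu = 0.000000, Gamma_vuv = -0.110314, Gamma_vvv = 0.000000
  tau = 0.375000: gamma = (-0.250000, 0.406250), gamma' = (0.000000, -0.250000); Gamma_uuu = 0.000000, Gamma_uuv = 0.592923, Gamma_uvv = 0.000000, Gamma_vuu = 0.000000, Gamma_vuv = -0.114452, Gamma_vvv = 0.000000
  tau = 0.500000: gamma = (-0.250000, 0.375000), gamma' = (0.000000, -0.250000); Gamma_uuu = 0.000000, Gamma_uuv = 0.600605, Gamma_uvv = 0.000000, Gamma_vuu = 0.000000, Gamma_vuv = -0.118801, Gamma_vvv = 0.000000
  tau = 0.625000: gamma = (-0.250000, 0.343750), gamma' = (0.000000, -0.250000); Gamma_uuu = 0.000000, Gamma_uuv = 0.608307, Gamma_uvv = 0.000000, Gamma_vuu = 0.000000, Gamma_vuv = -0.123375, Gamma_vvv = 0.000000
  tau = 0.750000: gamma = (-0.250000, 0.312500), gamma' = (0.000000, -0.250000); Gamma_uuu = 0.000000, Gamma_uuv = 0.616009, Gamma_uvv = 0.000000, Gamma_vuu = 0.000000, Gamma_vuv = -0.128187, Gamma_vvv = 0.000000
  tau = 0.875000: gamma = (-0.250000, 0.281250), gamma' = (0.000000, -0.250000); Gamma_uuu = 0.000000, Gamma_uuv = 0.623685, Gamma_uvv = 0.000000, Gamma_vuu = 0.000000, Gamma_vuv = -0.133250, Gamma_vvv = 0.000000
  tau = 1.000000: gamma = (-0.250000, 0.250000), gamma' = (0.000000, -0.250000); Gamma_uuu = 0.000000, Gamma_uuv = 0.631309, Gamma_uvv = 0.000000, Gamma_vuu = 0.000000, Gamma_vuv = -0.138580, Gamma_vvv = 0.000000
step 0: V^u = 0.1250, V^v = -0.5000
step 1: k1 = (0.017818, -0.003207), k2 = (0.018374, -0.003384), k3 = (0.018384, -0.003385), k4 = (0.018962, -0.003574); V <- V + (h/6)(k1 + 2k2 + 2k3 + k4): V^u = 0.1296, V^v = -0.5008
step 2: k1 = (0.018962, -0.003574), k2 = (0.019561, -0.003776), k3 = (0.019573, -0.003778), k4 = (0.020194, -0.003994); V <- V + (h/6)(k1 + 2k2 + 2k3 + k4): V^u = 0.1345, V^v = -0.5018
step 3: k1 = (0.020194, -0.003994), k2 = (0.020836, -0.004226), k3 = (0.020849, -0.004228), k4 = (0.021514, -0.004477); V <- V + (h/6)(k1 + 2k2 + 2k3 + k4): V^u = 0.1397, V^v = -0.5028
step 4: k1 = (0.021514, -0.004477), k2 = (0.022202, -0.004743), k3 = (0.022215, -0.004746), k4 = (0.022925, -0.005032); V <- V + (h/6)(k1 + 2k2 + 2k3 + k4): V^u = 0.1453, V^v = -0.5040


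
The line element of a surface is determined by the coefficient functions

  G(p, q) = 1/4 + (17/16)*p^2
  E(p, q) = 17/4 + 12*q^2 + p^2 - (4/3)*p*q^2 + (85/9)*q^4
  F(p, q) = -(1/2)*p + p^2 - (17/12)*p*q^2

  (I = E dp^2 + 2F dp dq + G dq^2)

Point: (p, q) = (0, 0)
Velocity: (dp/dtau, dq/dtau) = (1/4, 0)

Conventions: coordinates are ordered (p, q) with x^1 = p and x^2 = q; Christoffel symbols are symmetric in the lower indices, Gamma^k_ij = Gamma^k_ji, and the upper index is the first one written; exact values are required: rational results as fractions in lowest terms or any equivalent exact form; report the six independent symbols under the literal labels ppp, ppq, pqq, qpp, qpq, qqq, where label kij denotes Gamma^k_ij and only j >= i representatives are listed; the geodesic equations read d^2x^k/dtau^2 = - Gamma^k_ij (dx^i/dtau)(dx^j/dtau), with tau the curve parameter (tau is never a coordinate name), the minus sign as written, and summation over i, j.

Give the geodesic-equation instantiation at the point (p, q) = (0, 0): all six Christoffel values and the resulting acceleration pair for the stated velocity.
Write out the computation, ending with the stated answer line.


E = 17/4, F = 0, G = 1/4 at the point
E_p = 0, E_q = 0, F_p = -1/2, F_q = 0, G_p = 0, G_q = 0
EG - F^2 = 17/16;  g^inv = (16/17) * [[1/4, 0], [0, 17/4]]
first-kind symbols [ij,l] = (1/2)(d_i g_jl + d_j g_il - d_l g_ij): [pp,p] = E_p/2 = 0, [pp,q] = F_p - E_q/2 = -1/2, [pq,p] = E_q/2 = 0, [pq,q] = G_p/2 = 0, [qq,p] = F_q - G_p/2 = 0, [qq,q] = G_q/2 = 0
Gamma^p_ij = (G*[ij,p] - F*[ij,q])/(EG - F^2), Gamma^q_ij = (E*[ij,q] - F*[ij,p])/(EG - F^2)
Gamma_ppp = 0, Gamma_ppq = 0, Gamma_pqq = 0, Gamma_qpp = -2, Gamma_qpq = 0, Gamma_qqq = 0
d^2p/dtau^2 = -(Gamma_ppp*(1/4)^2 + 2*Gamma_ppq*(1/4)*(0) + Gamma_pqq*(0)^2) = 0
d^2q/dtau^2 = -(Gamma_qpp*(1/4)^2 + 2*Gamma_qpq*(1/4)*(0) + Gamma_qqq*(0)^2) = 1/8

Answer: Gamma_ppp = 0, Gamma_ppq = 0, Gamma_pqq = 0, Gamma_qpp = -2, Gamma_qpq = 0, Gamma_qqq = 0; accelerations (d^2p/dtau^2, d^2q/dtau^2) = (0, 1/8)


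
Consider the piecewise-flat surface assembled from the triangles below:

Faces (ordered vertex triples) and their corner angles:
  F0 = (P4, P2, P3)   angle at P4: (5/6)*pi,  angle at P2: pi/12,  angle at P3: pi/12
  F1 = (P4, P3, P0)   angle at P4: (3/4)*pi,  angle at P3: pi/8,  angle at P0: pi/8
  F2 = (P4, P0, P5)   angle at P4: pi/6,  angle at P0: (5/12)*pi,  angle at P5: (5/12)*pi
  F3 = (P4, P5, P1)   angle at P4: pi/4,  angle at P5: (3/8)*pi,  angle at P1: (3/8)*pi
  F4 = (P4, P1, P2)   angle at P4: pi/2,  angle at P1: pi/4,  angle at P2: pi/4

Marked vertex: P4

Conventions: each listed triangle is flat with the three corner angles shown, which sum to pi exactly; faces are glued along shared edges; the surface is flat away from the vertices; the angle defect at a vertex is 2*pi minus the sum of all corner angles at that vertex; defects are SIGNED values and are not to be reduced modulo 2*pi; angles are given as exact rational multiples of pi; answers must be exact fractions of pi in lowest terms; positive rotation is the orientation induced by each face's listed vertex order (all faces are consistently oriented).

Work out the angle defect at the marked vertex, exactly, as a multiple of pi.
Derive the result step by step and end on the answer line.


Sum of corner angles at P4: (5/2)*pi
defect = 2*pi - (5/2)*pi

Answer: defect(P4) = -pi/2


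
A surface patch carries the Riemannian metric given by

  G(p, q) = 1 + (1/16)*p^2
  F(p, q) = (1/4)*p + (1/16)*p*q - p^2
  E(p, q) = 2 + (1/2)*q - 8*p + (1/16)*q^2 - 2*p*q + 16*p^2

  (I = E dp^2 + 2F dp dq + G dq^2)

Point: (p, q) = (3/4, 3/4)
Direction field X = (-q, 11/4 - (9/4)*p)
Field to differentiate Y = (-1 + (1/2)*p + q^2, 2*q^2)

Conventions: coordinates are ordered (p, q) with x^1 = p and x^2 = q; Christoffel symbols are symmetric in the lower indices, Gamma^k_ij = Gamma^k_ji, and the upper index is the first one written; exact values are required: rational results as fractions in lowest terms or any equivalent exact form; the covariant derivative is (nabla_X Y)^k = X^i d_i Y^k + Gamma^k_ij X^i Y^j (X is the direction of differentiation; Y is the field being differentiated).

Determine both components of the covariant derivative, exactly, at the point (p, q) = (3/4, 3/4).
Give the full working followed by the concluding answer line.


E = 1097/256, F = -87/256, G = 265/256 at the point
E_p = 29/2, E_q = -29/32, F_p = -77/64, F_q = 3/64, G_p = 3/32, G_q = 0
EG - F^2 = 553/128;  g^inv = (128/553) * [[265/256, 87/256], [87/256, 1097/256]]
first-kind symbols [ij,l] = (1/2)(d_i g_jl + d_j g_il - d_l g_ij): [pp,p] = E_p/2 = 29/4, [pp,q] = F_p - E_q/2 = -3/4, [pq,p] = E_q/2 = -29/64, [pq,q] = G_p/2 = 3/64, [qq,p] = F_q - G_p/2 = 0, [qq,q] = G_q/2 = 0
Gamma^p_ij = (G*[ij,p] - F*[ij,q])/(EG - F^2), Gamma^q_ij = (E*[ij,q] - F*[ij,p])/(EG - F^2)
Gamma_ppp = 928/553, Gamma_ppq = -58/553, Gamma_pqq = 0, Gamma_qpp = -96/553, Gamma_qpq = 6/553, Gamma_qqq = 0
X = (-3/4, 17/16), Y = (-1/16, 9/8) at the point

Answer: (nabla_X Y)^p = 98593/70784, (nabla_X Y)^q = 224349/70784


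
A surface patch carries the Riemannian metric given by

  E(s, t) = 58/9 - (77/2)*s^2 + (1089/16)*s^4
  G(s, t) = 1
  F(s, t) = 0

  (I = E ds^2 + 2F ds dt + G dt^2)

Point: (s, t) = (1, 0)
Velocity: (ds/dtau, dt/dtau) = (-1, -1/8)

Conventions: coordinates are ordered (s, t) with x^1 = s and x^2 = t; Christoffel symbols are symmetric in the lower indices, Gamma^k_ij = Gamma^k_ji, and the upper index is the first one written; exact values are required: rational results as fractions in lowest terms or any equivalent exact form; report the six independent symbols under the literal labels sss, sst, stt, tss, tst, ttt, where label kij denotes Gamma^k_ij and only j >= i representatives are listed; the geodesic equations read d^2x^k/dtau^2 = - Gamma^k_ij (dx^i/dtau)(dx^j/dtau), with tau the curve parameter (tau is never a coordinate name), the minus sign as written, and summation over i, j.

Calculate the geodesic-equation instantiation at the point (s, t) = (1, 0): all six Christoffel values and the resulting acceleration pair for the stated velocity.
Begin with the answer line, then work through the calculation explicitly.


Answer: Gamma_sss = 14058/5185, Gamma_sst = 0, Gamma_stt = 0, Gamma_tss = 0, Gamma_tst = 0, Gamma_ttt = 0; accelerations (d^2s/dtau^2, d^2t/dtau^2) = (-14058/5185, 0)

E = 5185/144, F = 0, G = 1 at the point
E_s = 781/4, E_t = 0, F_s = 0, F_t = 0, G_s = 0, G_t = 0
EG - F^2 = 5185/144;  g^inv = (144/5185) * [[1, 0], [0, 5185/144]]
first-kind symbols [ij,l] = (1/2)(d_i g_jl + d_j g_il - d_l g_ij): [ss,s] = E_s/2 = 781/8, [ss,t] = F_s - E_t/2 = 0, [st,s] = E_t/2 = 0, [st,t] = G_s/2 = 0, [tt,s] = F_t - G_s/2 = 0, [tt,t] = G_t/2 = 0
Gamma^s_ij = (G*[ij,s] - F*[ij,t])/(EG - F^2), Gamma^t_ij = (E*[ij,t] - F*[ij,s])/(EG - F^2)
Gamma_sss = 14058/5185, Gamma_sst = 0, Gamma_stt = 0, Gamma_tss = 0, Gamma_tst = 0, Gamma_ttt = 0
d^2s/dtau^2 = -(Gamma_sss*(-1)^2 + 2*Gamma_sst*(-1)*(-1/8) + Gamma_stt*(-1/8)^2) = -14058/5185
d^2t/dtau^2 = -(Gamma_tss*(-1)^2 + 2*Gamma_tst*(-1)*(-1/8) + Gamma_ttt*(-1/8)^2) = 0


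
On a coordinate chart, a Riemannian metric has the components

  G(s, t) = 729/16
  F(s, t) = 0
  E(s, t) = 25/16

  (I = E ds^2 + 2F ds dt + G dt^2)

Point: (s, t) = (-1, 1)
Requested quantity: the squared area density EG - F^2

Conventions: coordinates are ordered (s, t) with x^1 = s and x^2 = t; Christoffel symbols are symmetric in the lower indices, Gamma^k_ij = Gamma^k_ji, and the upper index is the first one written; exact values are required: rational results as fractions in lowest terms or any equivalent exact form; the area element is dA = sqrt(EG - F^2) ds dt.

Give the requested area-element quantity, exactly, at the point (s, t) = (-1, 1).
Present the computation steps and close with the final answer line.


E = 25/16, F = 0, G = 729/16; EG - F^2 = 18225/256

Answer: EG - F^2 = 18225/256


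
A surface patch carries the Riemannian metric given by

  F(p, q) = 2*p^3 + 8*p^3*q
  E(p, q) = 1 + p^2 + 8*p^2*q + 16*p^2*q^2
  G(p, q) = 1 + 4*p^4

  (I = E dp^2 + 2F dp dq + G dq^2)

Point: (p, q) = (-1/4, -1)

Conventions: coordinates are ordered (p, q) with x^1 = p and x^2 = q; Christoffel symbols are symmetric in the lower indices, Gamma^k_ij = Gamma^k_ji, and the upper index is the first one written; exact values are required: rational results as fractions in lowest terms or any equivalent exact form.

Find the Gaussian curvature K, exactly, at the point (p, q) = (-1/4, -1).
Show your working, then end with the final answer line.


E = 25/16, F = 3/32, G = 65/64, EG - F^2 = 101/64 at the point
E_p = -9/2, E_q = -3/2, F_p = -9/8, F_q = -1/8, G_p = -1/4, G_q = 0
E_qq = 2, F_pq = 3/2, G_pp = 3
Evaluate Brioschi's two determinant matrices M1, M2 and divide by (EG - F^2)^2.
M1 = [[-E_qq/2 + F_pq - G_pp/2, E_p/2, F_p - E_q/2], [F_q - G_p/2, E, F], [G_q/2, F, G]] = [[-1, -9/4, -3/8], [0, 25/16, 3/32], [0, 3/32, 65/64]]; det M1 = -101/64
M2 = [[0, E_q/2, G_p/2], [E_q/2, E, F], [G_p/2, F, G]] = [[0, -3/4, -1/8], [-3/4, 25/16, 3/32], [-1/8, 3/32, 65/64]]; det M2 = -37/64
det M1 - det M2 = -1; K = -1 / (101/64)^2 = -4096/10201

Answer: K = -4096/10201


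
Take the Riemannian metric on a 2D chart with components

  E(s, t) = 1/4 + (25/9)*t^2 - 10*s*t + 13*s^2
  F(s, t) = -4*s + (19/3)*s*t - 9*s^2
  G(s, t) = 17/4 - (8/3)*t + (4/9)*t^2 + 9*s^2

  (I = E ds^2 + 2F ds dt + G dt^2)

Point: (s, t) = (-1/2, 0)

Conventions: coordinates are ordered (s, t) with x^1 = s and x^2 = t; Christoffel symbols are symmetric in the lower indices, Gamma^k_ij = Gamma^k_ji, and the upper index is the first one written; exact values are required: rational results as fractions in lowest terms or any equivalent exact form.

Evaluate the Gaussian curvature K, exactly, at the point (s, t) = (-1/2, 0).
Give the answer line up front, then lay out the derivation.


Answer: K = 36368/395307

E = 7/2, F = -1/4, G = 13/2, EG - F^2 = 363/16 at the point
E_s = -13, E_t = 5, F_s = 5, F_t = -19/6, G_s = -9, G_t = -8/3
E_tt = 50/9, F_st = 19/3, G_ss = 18
The intrinsic route: Brioschi's K = (det M1 - det M2)/(EG - F^2)^2.
M1 = [[-E_tt/2 + F_st - G_ss/2, E_s/2, F_s - E_t/2], [F_t - G_s/2, E, F], [G_t/2, F, G]] = [[-49/9, -13/2, 5/2], [4/3, 7/2, -1/4], [-4/3, -1/4, 13/2]]; det M1 = -2809/48
M2 = [[0, E_t/2, G_s/2], [E_t/2, E, F], [G_s/2, F, G]] = [[0, 5/2, -9/2], [5/2, 7/2, -1/4], [-9/2, -1/4, 13/2]]; det M2 = -847/8
det M1 - det M2 = 2273/48; K = 2273/48 / (363/16)^2 = 36368/395307


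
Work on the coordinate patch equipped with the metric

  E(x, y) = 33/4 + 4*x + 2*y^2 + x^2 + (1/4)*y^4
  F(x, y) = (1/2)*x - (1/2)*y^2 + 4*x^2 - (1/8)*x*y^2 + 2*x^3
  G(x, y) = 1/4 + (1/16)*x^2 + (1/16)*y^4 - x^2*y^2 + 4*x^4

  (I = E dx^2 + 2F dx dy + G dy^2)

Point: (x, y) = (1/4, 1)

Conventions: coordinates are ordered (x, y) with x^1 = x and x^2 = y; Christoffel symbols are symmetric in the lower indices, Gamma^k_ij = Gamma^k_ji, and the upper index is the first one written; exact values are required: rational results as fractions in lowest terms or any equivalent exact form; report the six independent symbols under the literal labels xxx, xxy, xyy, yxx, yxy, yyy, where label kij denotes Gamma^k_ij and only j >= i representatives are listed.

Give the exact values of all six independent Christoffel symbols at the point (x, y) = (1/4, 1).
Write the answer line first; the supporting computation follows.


Answer: Gamma_xxx = 2612/12701, Gamma_xxy = 208/977, Gamma_xyy = -4081/50804, Gamma_yxx = 12992/12701, Gamma_yxy = -300/977, Gamma_yyy = 2472/12701

E = 185/16, F = -1/8, G = 69/256 at the point
E_x = 9/2, E_y = 5, F_x = 11/4, F_y = -17/16, G_x = -7/32, G_y = 1/8
EG - F^2 = 12701/4096;  g^inv = (4096/12701) * [[69/256, 1/8], [1/8, 185/16]]
first-kind symbols [ij,l] = (1/2)(d_i g_jl + d_j g_il - d_l g_ij): [xx,x] = E_x/2 = 9/4, [xx,y] = F_x - E_y/2 = 1/4, [xy,x] = E_y/2 = 5/2, [xy,y] = G_x/2 = -7/64, [yy,x] = F_y - G_x/2 = -61/64, [yy,y] = G_y/2 = 1/16
Gamma^x_ij = (G*[ij,x] - F*[ij,y])/(EG - F^2), Gamma^y_ij = (E*[ij,y] - F*[ij,x])/(EG - F^2)


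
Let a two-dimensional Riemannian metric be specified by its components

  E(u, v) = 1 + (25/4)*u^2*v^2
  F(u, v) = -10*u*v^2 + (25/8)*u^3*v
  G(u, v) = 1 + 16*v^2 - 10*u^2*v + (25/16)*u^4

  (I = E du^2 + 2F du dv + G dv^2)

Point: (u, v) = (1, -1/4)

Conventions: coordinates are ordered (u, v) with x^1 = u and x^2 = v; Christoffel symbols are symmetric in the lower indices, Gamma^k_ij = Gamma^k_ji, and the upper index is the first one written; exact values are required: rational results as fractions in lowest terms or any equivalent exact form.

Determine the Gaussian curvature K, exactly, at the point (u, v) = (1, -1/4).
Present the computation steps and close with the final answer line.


E = 89/64, F = -45/32, G = 97/16, EG - F^2 = 413/64 at the point
E_u = 25/32, E_v = -25/8, F_u = -95/32, F_v = 65/8, G_u = 45/4, G_v = -18
E_vv = 25/2, F_uv = 115/8, G_uu = 95/4
Evaluate Brioschi's two determinant matrices M1, M2 and divide by (EG - F^2)^2.
M1 = [[-E_vv/2 + F_uv - G_uu/2, E_u/2, F_u - E_v/2], [F_v - G_u/2, E, F], [G_v/2, F, G]] = [[-15/4, 25/64, -45/32], [5/2, 89/64, -45/32], [-9, -45/32, 97/16]]; det M1 = -9685/256
M2 = [[0, E_v/2, G_u/2], [E_v/2, E, F], [G_u/2, F, G]] = [[0, -25/16, 45/8], [-25/16, 89/64, -45/32], [45/8, -45/32, 97/16]]; det M2 = -8725/256
det M1 - det M2 = -15/4; K = -15/4 / (413/64)^2 = -15360/170569

Answer: K = -15360/170569


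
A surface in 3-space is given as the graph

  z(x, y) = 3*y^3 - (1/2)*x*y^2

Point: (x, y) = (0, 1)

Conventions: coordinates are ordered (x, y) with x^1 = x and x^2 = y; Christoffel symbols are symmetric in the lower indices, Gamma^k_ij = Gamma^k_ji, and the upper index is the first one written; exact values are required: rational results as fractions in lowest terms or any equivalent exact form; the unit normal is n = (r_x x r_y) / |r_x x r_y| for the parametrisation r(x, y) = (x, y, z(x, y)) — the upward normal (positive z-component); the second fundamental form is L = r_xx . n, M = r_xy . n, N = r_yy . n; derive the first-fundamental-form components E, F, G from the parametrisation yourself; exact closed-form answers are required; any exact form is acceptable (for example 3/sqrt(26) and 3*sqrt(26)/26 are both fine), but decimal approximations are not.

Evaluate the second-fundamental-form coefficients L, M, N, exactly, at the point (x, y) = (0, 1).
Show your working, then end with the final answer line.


z_x = -1/2, z_y = 9, z_xx = 0, z_xy = -1, z_yy = 18
E = 5/4, F = -9/2, G = 82; answer radicand W^2 = 329/4
unnormalised second-form numerators: l = 0, m = -1, n = 18; L = l/sqrt(329/4), and similarly M = m/sqrt(W^2), N = n/sqrt(W^2)

Answer: L = 0, M = -2*sqrt(329)/329, N = 36*sqrt(329)/329


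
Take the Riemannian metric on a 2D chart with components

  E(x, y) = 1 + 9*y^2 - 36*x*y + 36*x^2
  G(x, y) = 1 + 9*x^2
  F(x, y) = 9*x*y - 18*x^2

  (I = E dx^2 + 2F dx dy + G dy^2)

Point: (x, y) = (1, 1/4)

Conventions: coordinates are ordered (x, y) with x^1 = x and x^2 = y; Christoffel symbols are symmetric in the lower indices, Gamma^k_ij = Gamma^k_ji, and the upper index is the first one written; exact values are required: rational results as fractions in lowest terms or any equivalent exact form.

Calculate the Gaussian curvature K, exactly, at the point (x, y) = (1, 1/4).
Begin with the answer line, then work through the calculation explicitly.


Answer: K = -2304/361201

E = 457/16, F = -63/4, G = 10, EG - F^2 = 601/16 at the point
E_x = 63, E_y = -63/2, F_x = -135/4, F_y = 9, G_x = 18, G_y = 0
E_yy = 18, F_xy = 9, G_xx = 18
Apply the Brioschi formula K = (det M1 - det M2)/(EG - F^2)^2 over the derivative matrices of E, F, G.
M1 = [[-E_yy/2 + F_xy - G_xx/2, E_x/2, F_x - E_y/2], [F_y - G_x/2, E, F], [G_y/2, F, G]] = [[-9, 63/2, -18], [0, 457/16, -63/4], [0, -63/4, 10]]; det M1 = -5409/16
M2 = [[0, E_y/2, G_x/2], [E_y/2, E, F], [G_x/2, F, G]] = [[0, -63/4, 9], [-63/4, 457/16, -63/4], [9, -63/4, 10]]; det M2 = -5265/16
det M1 - det M2 = -9; K = -9 / (601/16)^2 = -2304/361201


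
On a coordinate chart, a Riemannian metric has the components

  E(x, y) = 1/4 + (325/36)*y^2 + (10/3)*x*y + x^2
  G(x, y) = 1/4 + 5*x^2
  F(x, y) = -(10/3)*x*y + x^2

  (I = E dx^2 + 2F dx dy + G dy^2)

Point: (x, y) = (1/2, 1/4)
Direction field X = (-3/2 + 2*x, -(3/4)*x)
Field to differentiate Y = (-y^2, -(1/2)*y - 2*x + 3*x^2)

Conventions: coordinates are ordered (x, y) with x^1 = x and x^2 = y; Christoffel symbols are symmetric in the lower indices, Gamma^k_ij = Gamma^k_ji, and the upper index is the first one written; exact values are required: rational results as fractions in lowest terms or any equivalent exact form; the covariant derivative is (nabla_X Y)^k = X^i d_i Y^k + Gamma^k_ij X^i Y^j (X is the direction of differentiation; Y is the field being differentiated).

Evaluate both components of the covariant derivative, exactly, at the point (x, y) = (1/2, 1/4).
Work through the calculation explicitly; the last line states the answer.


E = 853/576, F = -1/6, G = 3/2 at the point
E_x = 11/6, E_y = 445/72, F_x = 1/6, F_y = -5/3, G_x = 5, G_y = 0
EG - F^2 = 2527/1152;  g^inv = (1152/2527) * [[3/2, 1/6], [1/6, 853/576]]
first-kind symbols [ij,l] = (1/2)(d_i g_jl + d_j g_il - d_l g_ij): [xx,x] = E_x/2 = 11/12, [xx,y] = F_x - E_y/2 = -421/144, [xy,x] = E_y/2 = 445/144, [xy,y] = G_x/2 = 5/2, [yy,x] = F_y - G_x/2 = -25/6, [yy,y] = G_y/2 = 0
Gamma^x_ij = (G*[ij,x] - F*[ij,y])/(EG - F^2), Gamma^y_ij = (E*[ij,y] - F*[ij,x])/(EG - F^2)
Gamma_xxx = 3068/7581, Gamma_xxy = 5820/2527, Gamma_xyy = -7200/2527, Gamma_yxx = -346441/181944, Gamma_yxy = 14575/7581, Gamma_yyy = -800/2527
X = (-1/2, -3/8), Y = (-1/16, -3/8) at the point

Answer: (nabla_X Y)^x = 9887/34656, (nabla_X Y)^y = -9133/831744


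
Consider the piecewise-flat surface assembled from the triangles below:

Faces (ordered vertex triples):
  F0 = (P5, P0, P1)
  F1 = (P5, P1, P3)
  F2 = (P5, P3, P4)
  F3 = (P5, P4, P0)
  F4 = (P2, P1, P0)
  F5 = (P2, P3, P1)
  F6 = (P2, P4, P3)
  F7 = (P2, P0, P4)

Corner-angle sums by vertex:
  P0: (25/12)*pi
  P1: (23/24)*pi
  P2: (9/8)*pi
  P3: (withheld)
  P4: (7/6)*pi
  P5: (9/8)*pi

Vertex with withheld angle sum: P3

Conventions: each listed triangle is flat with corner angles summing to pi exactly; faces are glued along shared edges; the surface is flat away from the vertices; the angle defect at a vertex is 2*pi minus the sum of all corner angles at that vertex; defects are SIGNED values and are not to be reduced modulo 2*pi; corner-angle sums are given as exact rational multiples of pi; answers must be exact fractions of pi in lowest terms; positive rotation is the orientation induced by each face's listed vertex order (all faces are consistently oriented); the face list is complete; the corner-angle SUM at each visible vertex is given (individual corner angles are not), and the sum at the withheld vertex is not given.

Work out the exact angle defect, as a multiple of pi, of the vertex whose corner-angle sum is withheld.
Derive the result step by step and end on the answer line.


V = 6, E = 12, F = 8; chi = V - E + F = 2
Gauss-Bonnet: total defect = 2*pi*chi = 4*pi; visible defects sum to (85/24)*pi

Answer: defect(P3) = (11/24)*pi


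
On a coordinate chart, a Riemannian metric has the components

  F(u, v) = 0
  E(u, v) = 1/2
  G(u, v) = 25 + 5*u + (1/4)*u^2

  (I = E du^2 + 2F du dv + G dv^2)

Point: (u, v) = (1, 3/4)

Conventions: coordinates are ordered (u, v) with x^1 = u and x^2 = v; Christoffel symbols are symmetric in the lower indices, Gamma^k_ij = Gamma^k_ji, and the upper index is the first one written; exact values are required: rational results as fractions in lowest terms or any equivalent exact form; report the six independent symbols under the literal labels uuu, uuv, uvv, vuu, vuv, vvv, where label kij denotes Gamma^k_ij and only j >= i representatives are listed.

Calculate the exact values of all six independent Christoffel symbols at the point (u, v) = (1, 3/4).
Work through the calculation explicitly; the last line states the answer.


E = 1/2, F = 0, G = 121/4 at the point
E_u = 0, E_v = 0, F_u = 0, F_v = 0, G_u = 11/2, G_v = 0
EG - F^2 = 121/8;  g^inv = (8/121) * [[121/4, 0], [0, 1/2]]
first-kind symbols [ij,l] = (1/2)(d_i g_jl + d_j g_il - d_l g_ij): [uu,u] = E_u/2 = 0, [uu,v] = F_u - E_v/2 = 0, [uv,u] = E_v/2 = 0, [uv,v] = G_u/2 = 11/4, [vv,u] = F_v - G_u/2 = -11/4, [vv,v] = G_v/2 = 0
Gamma^u_ij = (G*[ij,u] - F*[ij,v])/(EG - F^2), Gamma^v_ij = (E*[ij,v] - F*[ij,u])/(EG - F^2)

Answer: Gamma_uuu = 0, Gamma_uuv = 0, Gamma_uvv = -11/2, Gamma_vuu = 0, Gamma_vuv = 1/11, Gamma_vvv = 0


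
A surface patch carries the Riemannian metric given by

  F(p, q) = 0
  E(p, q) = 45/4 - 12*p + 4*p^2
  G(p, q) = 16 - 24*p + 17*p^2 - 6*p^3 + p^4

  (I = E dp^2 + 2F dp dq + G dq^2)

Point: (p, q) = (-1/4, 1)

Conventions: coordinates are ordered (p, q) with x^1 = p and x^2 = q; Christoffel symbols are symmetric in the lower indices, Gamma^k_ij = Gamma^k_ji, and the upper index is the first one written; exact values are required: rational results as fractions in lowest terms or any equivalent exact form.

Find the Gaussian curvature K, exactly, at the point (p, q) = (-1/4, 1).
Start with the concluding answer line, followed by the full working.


Answer: K = -288/64757

E = 29/2, F = 0, G = 5929/256, EG - F^2 = 171941/512 at the point
E_p = -14, E_q = 0, F_p = 0, F_q = 0, G_p = -539/16, G_q = 0
E_qq = 0, F_pq = 0, G_pp = 175/4
The intrinsic route: Brioschi's K = (det M1 - det M2)/(EG - F^2)^2.
M1 = [[-E_qq/2 + F_pq - G_pp/2, E_p/2, F_p - E_q/2], [F_q - G_p/2, E, F], [G_q/2, F, G]] = [[-175/8, -7, 0], [539/32, 29/2, 0], [0, 0, 5929/256]]; det M1 = -37809233/8192
M2 = [[0, E_q/2, G_p/2], [E_q/2, E, F], [G_p/2, F, G]] = [[0, 0, -539/32], [0, 29/2, 0], [-539/32, 0, 5929/256]]; det M2 = -8425109/2048
det M1 - det M2 = -4108797/8192; K = -4108797/8192 / (171941/512)^2 = -288/64757


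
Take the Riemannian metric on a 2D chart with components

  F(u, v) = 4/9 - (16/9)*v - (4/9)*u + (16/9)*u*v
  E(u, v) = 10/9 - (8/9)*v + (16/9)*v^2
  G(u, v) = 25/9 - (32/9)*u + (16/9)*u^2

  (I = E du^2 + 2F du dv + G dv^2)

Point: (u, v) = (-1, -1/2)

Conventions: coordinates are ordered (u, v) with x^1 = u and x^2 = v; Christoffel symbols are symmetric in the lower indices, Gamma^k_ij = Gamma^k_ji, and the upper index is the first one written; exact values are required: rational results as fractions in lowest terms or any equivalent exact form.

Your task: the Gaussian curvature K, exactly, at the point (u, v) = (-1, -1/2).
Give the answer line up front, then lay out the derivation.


Answer: K = -36/1681

E = 2, F = 8/3, G = 73/9, EG - F^2 = 82/9 at the point
E_u = 0, E_v = -8/3, F_u = -4/3, F_v = -32/9, G_u = -64/9, G_v = 0
E_vv = 32/9, F_uv = 16/9, G_uu = 32/9
Brioschi: K = (det M1 - det M2) / (EG - F^2)^2 with the standard first/second-derivative matrices M1, M2.
M1 = [[-E_vv/2 + F_uv - G_uu/2, E_u/2, F_u - E_v/2], [F_v - G_u/2, E, F], [G_v/2, F, G]] = [[-16/9, 0, 0], [0, 2, 8/3], [0, 8/3, 73/9]]; det M1 = -1312/81
M2 = [[0, E_v/2, G_u/2], [E_v/2, E, F], [G_u/2, F, G]] = [[0, -4/3, -32/9], [-4/3, 2, 8/3], [-32/9, 8/3, 73/9]]; det M2 = -1168/81
det M1 - det M2 = -16/9; K = -16/9 / (82/9)^2 = -36/1681


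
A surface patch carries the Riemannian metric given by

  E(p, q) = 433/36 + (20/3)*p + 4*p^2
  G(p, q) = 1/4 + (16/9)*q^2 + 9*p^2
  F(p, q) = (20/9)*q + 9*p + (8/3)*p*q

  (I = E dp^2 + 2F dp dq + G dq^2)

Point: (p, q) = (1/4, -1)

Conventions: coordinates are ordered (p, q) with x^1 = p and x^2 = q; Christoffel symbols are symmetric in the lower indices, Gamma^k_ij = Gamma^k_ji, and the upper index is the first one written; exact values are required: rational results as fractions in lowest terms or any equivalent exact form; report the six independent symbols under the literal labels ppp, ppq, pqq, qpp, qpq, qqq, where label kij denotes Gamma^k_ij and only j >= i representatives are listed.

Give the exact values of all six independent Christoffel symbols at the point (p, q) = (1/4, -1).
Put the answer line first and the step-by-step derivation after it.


Answer: Gamma_ppp = 4398/10285, Gamma_ppq = 414/10285, Gamma_pqq = 299/20570, Gamma_qpp = 26232/10285, Gamma_qpq = 9036/10285, Gamma_qqq = -7022/10285

E = 251/18, F = -23/36, G = 373/144 at the point
E_p = 26/3, E_q = 0, F_p = 19/3, F_q = 26/9, G_p = 9/2, G_q = -32/9
EG - F^2 = 10285/288;  g^inv = (288/10285) * [[373/144, 23/36], [23/36, 251/18]]
first-kind symbols [ij,l] = (1/2)(d_i g_jl + d_j g_il - d_l g_ij): [pp,p] = E_p/2 = 13/3, [pp,q] = F_p - E_q/2 = 19/3, [pq,p] = E_q/2 = 0, [pq,q] = G_p/2 = 9/4, [qq,p] = F_q - G_p/2 = 23/36, [qq,q] = G_q/2 = -16/9
Gamma^p_ij = (G*[ij,p] - F*[ij,q])/(EG - F^2), Gamma^q_ij = (E*[ij,q] - F*[ij,p])/(EG - F^2)


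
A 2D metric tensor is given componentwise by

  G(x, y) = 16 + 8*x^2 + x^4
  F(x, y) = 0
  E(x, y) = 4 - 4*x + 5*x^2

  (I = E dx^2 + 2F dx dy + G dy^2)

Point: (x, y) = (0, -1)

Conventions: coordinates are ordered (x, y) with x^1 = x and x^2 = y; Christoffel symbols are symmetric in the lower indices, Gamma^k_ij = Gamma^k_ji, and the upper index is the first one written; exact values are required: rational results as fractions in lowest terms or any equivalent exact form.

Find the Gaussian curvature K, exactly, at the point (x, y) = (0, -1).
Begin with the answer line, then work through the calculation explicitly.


Answer: K = -1/8

E = 4, F = 0, G = 16, EG - F^2 = 64 at the point
E_x = -4, E_y = 0, F_x = 0, F_y = 0, G_x = 0, G_y = 0
E_yy = 0, F_xy = 0, G_xx = 16
Compute both Brioschi determinants and normalise by (EG - F^2)^2.
M1 = [[-E_yy/2 + F_xy - G_xx/2, E_x/2, F_x - E_y/2], [F_y - G_x/2, E, F], [G_y/2, F, G]] = [[-8, -2, 0], [0, 4, 0], [0, 0, 16]]; det M1 = -512
M2 = [[0, E_y/2, G_x/2], [E_y/2, E, F], [G_x/2, F, G]] = [[0, 0, 0], [0, 4, 0], [0, 0, 16]]; det M2 = 0
det M1 - det M2 = -512; K = -512 / (64)^2 = -1/8


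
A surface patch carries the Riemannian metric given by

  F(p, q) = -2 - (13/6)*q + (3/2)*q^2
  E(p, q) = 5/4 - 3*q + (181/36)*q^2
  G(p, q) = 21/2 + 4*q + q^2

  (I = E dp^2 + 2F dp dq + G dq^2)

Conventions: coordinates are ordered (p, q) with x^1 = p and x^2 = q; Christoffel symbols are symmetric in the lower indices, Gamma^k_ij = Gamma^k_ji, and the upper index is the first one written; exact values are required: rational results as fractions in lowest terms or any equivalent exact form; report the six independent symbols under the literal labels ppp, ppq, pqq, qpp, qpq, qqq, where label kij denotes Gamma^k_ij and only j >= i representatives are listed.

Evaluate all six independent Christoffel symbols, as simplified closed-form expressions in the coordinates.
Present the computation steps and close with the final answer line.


E = 5/4 - 3*q + (181/36)*q^2; F = -2 - (13/6)*q + (3/2)*q^2; G = 21/2 + 4*q + q^2
Gamma^k_ij = (1/2) g^{kl} (d_i g_jl + d_j g_il - d_l g_ij), with g^inv = (1/(EG-F^2)) [[G, -F], [-F, E]]
first partials: E_p = 0, E_q = -3 + (181/18)*q, F_p = 0, F_q = -13/6 + 3*q, G_p = 0, G_q = 4 + 2*q
D = EG - F^2 = 73/8 - (211/6)*q + (3121/72)*q^2 + (425/18)*q^3 + (25/9)*q^4
expanded: Gamma^p_pp = (G E_p - 2F F_p + F E_q)/(2D), Gamma^p_pq = (G E_q - F G_p)/(2D), Gamma^p_qq = (2G F_q - G G_p - F G_q)/(2D), Gamma^q_pp = (2E F_p - E E_q - F E_p)/(2D), Gamma^q_pq = (E G_p - F E_q)/(2D), Gamma^q_qq = (E G_q - 2F F_q + F G_p)/(2D); substitute and cancel common factors

Answer: Gamma_ppp = (1629*q^3 - 2839*q^2 - 1470*q + 648)/(600*q^4 + 5100*q^3 + 9363*q^2 - 7596*q + 1971), Gamma_ppq = (362*q^3 + 1340*q^2 + 3369*q - 1134)/(200*q^4 + 1700*q^3 + 3121*q^2 - 2532*q + 657), Gamma_pqq = (108*q^3 + 648*q^2 + 2100*q - 1350)/(200*q^4 + 1700*q^3 + 3121*q^2 - 2532*q + 657), Gamma_qpp = (-32761*q^3 + 29322*q^2 - 13977*q + 2430)/(3600*q^4 + 30600*q^3 + 56178*q^2 - 45576*q + 11826), Gamma_qpq = (-1629*q^3 + 2839*q^2 + 1470*q - 648)/(600*q^4 + 5100*q^3 + 9363*q^2 - 7596*q + 1971), Gamma_qqq = (38*q^3 + 1210*q^2 - 248*q - 132)/(200*q^4 + 1700*q^3 + 3121*q^2 - 2532*q + 657)


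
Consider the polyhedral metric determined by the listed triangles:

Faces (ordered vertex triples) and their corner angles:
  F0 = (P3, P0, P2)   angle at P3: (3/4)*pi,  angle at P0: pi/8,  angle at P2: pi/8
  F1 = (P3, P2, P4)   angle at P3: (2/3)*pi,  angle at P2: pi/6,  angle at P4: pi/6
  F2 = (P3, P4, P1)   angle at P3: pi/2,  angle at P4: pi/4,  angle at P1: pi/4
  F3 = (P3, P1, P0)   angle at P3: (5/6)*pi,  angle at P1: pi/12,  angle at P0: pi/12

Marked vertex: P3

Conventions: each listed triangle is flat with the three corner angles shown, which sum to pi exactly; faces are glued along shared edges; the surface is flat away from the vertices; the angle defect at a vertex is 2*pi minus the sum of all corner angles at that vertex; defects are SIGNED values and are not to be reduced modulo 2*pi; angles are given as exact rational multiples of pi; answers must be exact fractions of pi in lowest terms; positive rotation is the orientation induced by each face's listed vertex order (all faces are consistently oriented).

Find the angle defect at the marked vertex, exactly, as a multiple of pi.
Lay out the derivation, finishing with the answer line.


Sum of corner angles at P3: (11/4)*pi
defect = 2*pi - (11/4)*pi

Answer: defect(P3) = (-3/4)*pi


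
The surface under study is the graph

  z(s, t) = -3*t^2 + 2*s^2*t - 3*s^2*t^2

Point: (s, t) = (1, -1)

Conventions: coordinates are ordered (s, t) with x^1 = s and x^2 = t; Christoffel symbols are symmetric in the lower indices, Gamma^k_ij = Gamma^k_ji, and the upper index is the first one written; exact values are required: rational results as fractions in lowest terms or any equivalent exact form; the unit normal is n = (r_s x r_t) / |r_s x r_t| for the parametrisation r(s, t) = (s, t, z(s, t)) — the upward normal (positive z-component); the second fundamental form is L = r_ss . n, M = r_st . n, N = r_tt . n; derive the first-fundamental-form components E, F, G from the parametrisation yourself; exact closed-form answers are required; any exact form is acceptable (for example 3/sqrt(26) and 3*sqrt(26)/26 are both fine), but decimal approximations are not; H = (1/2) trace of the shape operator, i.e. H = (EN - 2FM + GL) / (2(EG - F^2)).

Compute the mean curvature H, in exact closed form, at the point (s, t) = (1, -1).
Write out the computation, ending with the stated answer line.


z_s = -10, z_t = 14, z_ss = -10, z_st = 16, z_tt = -12
E = 101, F = -140, G = 197; answer radicand W^2 = 297
unnormalised second-form numerators: l = -10, m = 16, n = -12; L = l/sqrt(297), and similarly M = m/sqrt(W^2), N = n/sqrt(W^2)
H = (E*n - 2*F*m + G*l) / (2*(EG - F^2)*sqrt(W^2)); E*n - 2*F*m + G*l = 1298, EG - F^2 = 297, so H = (59/27)/sqrt(297)

Answer: H = 59*sqrt(33)/2673
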